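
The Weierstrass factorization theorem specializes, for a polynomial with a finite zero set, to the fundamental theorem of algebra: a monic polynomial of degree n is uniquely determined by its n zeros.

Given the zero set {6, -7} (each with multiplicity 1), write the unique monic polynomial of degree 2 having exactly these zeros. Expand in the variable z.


The polynomial is p(z) = ∏_{α ∈ S} (z − α), where S = {6, -7}.
Expanding the product yields: p(z) = z^2 + z -42.
The resulting polynomial has degree 2 and real coefficients as required.

p(z) = z^2 + z -42.


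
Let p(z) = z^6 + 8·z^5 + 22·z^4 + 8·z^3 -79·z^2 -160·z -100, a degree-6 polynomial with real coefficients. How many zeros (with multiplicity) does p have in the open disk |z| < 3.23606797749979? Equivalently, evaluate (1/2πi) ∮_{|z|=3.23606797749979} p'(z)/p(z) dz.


The zeros of p are: (-2 + 1i), (-2 - 1i), -2, 2, (-2 + 1i), (-2 - 1i).
Their magnitudes are: 2.236, 2.236, 2, 2, 2.236, 2.236.
Zeros with |z| < R = 3.23606797749979: (-2 + 1i), (-2 - 1i), -2, 2, (-2 + 1i), (-2 - 1i).
Count = 6.
By the argument principle, (1/2πi) ∮_{|z|=R} p'(z)/p(z) dz equals exactly this count.

Number of zeros inside |z| < 3.23606797749979: 6.


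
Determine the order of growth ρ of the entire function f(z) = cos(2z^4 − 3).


Write cos(w) = (e^{iw} ± e^{−iw})/(2 or 2i), so |cos(w)| ≤ e^{|w|}. With w = 2z^4 − 3, |w| ≤ 2r^4 + 3 on |z|=r, giving M(r) ≤ e^{2r^4 + 3} and ρ ≤ 4. For the lower bound, choose z on |z|=r with 2z^4 purely imaginary of modulus 2r^4; then |cos(2z^4 − 3)| grows like e^{2r^4}/2, so ρ ≥ 4. Hence ρ = 4.
Therefore ρ = 4.

Order ρ = 4.


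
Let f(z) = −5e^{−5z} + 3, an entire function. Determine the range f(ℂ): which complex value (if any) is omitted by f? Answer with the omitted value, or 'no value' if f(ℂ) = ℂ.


Little Picard bounds the complement of f(ℂ) to at most one point.
e^{−5z} is never zero on ℂ, so -5·e^{−5z} takes every value in ℂ ∖ {0}. Adding 3 shifts the range to ℂ ∖ {3}. Thus f omits exactly the value 3.

Omitted value: 3.


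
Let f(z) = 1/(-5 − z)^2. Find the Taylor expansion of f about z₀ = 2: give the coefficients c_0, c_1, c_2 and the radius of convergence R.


Let w = z − z₀, so z = z₀ + w.
Then -5 − z = -5 − (z₀ + w) = (-5 − z₀) − w = -7 − w.
f(z) = 1/(-7 − w)^2 = (1/(-7)^2) · (1 − w/(-7))^{−2}.
By the binomial series (1−u)^{−2} = Σ_{n≥0} C(n+1, 1) u^n for |u|<1, with u = w/(-7):
  c_n = C(n+1, 1) / (-7)^(n+2).
  c_0 = 1/(-7)^2 = 1/49.
  c_1 = 2/(-7)^3 = -2/343.
  c_2 = 3/(-7)^4 = 3/2401.
The series is valid for |w/d| < 1, i.e. |z − z₀| < |d|.
Radius of convergence: R = |-5 − z₀| = |-7| = 7 (distance from z₀ to the singularity z = -5).

c_0 = 1/49, c_1 = -2/343, c_2 = 3/2401; R = 7.


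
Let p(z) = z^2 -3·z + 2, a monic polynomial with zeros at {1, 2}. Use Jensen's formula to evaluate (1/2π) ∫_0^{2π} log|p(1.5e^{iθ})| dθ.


Zeros: 1, 2; r = 1.5.
Inside |z| < r: 1. Outside (|z| ≥ r): 2.
p(0) = 2, so log|p(0)| = log(2) = 0.6931.
Apply Jensen: I(r) = log|p(0)| + Σ_k log(r/|z_k|), summed over zeros inside |z| < r.
  log(r/|z_k|) for z_k = 1: log(1.5/1) = 0.4055
  Outside zeros (2) contribute nothing to the Jensen sum.
Sum over inside zeros: 0.4055.
I(r) = log|p(0)| + (inside sum) = 0.6931 + 0.4055 = 1.0986.
Note: since some zeros are outside |z| ≤ r, the simplified n·log(r) form does NOT apply — only the inside zeros contribute.

I(r) ≈ 1.0986.


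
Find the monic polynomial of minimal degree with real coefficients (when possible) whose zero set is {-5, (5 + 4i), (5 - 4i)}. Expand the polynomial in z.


The polynomial is p(z) = ∏_{α ∈ S} (z − α), where S = {-5, (5 + 4i), (5 - 4i)}.
Expanding the product yields: p(z) = z^3 -5·z^2 -9·z + 205.
Note conjugate pairs combine to real quadratics: (z − (5+4i))(z − (5−4i)) = z² − 10z + 41.
The resulting polynomial has degree 3 and real coefficients as required.

p(z) = z^3 -5·z^2 -9·z + 205.


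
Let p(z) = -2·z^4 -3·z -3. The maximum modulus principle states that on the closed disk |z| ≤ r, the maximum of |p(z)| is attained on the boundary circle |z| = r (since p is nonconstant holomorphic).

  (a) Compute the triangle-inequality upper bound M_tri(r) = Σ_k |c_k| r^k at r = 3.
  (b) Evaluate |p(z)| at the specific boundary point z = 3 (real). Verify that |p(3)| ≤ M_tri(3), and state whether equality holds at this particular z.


Coefficients: c_0 = -3, c_1 = -3, c_2 = 0, c_3 = 0, c_4 = -2. Radius r = 3.
Part (a). Triangle bound: M_tri(r) = Σ_k |c_k| r^k
  = |-3|·3^0 + |-3|·3^1 + |0|·3^2 + |0|·3^3 + |-2|·3^4
  = 3 + 9 + 0 + 0 + 162 = 174.
This bounds M(r) := max_{|z|=r} |p(z)| from above; equality holds iff all terms c_k z^k can be made to align in phase at a single z on |z|=r.
Part (b). At z = 3 (real, on the circle |z| = r):
  p(3) = (-3)·3^0 + (-3)·3^1 + (0)·3^2 + (0)·3^3 + (-2)·3^4 = -174.
  |p(3)| = 174.
Since all nonzero coefficients share the same sign, |p(3)| = 174 = M_tri(3); the triangle bound is attained at z = 3, so in fact M(r) = 174.

M_tri(3) = 174; |p(3)| = 174; equality at z=3: yes.


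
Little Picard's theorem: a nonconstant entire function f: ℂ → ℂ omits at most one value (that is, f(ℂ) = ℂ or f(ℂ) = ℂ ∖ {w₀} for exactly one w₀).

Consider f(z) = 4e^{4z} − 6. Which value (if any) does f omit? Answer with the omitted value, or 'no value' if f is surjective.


Little Picard bounds the complement of f(ℂ) to at most one point.
e^{4z} is never zero on ℂ, so 4·e^{4z} takes every value in ℂ ∖ {0}. Adding -6 shifts the range to ℂ ∖ {-6}. Thus f omits exactly the value -6.

Omitted value: -6.


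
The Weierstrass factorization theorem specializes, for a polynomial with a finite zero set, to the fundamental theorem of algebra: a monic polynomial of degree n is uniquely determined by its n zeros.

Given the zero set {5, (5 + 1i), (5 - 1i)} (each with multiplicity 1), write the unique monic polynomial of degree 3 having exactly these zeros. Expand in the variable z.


The polynomial is p(z) = ∏_{α ∈ S} (z − α), where S = {5, (5 + 1i), (5 - 1i)}.
Expanding the product yields: p(z) = z^3 -15·z^2 + 76·z -130.
Note conjugate pairs combine to real quadratics: (z − (5+1i))(z − (5−1i)) = z² − 10z + 26.
The resulting polynomial has degree 3 and real coefficients as required.

p(z) = z^3 -15·z^2 + 76·z -130.


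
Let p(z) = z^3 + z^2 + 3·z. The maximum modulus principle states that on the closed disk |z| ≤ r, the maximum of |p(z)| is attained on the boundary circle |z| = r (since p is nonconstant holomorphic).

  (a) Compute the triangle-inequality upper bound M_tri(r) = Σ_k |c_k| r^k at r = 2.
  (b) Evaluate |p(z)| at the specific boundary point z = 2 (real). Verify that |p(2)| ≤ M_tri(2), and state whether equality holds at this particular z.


Coefficients: c_0 = 0, c_1 = 3, c_2 = 1, c_3 = 1. Radius r = 2.
Part (a). Triangle bound: M_tri(r) = Σ_k |c_k| r^k
  = |0|·2^0 + |3|·2^1 + |1|·2^2 + |1|·2^3
  = 0 + 6 + 4 + 8 = 18.
This bounds M(r) := max_{|z|=r} |p(z)| from above; equality holds iff all terms c_k z^k can be made to align in phase at a single z on |z|=r.
Part (b). At z = 2 (real, on the circle |z| = r):
  p(2) = (0)·2^0 + (3)·2^1 + (1)·2^2 + (1)·2^3 = 18.
  |p(2)| = 18.
Since all nonzero coefficients share the same sign, |p(2)| = 18 = M_tri(2); the triangle bound is attained at z = 2, so in fact M(r) = 18.

M_tri(2) = 18; |p(2)| = 18; equality at z=2: yes.


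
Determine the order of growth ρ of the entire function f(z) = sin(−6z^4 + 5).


Write sin(w) = (e^{iw} ± e^{−iw})/(2 or 2i), so |sin(w)| ≤ e^{|w|}. With w = −6z^4 + 5, |w| ≤ 6r^4 + 5 on |z|=r, giving M(r) ≤ e^{6r^4 + 5} and ρ ≤ 4. For the lower bound, choose z on |z|=r with -6z^4 purely imaginary of modulus 6r^4; then |sin(−6z^4 + 5)| grows like e^{6r^4}/2, so ρ ≥ 4. Hence ρ = 4.
Therefore ρ = 4.

Order ρ = 4.


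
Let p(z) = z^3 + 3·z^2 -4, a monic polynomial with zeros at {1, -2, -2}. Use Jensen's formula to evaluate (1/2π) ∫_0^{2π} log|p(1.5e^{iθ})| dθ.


Zeros: -2, -2, 1; r = 1.5.
Inside |z| < r: 1. Outside (|z| ≥ r): -2, -2.
p(0) = -4, so log|p(0)| = log(4) = 1.3863.
Apply Jensen: I(r) = log|p(0)| + Σ_k log(r/|z_k|), summed over zeros inside |z| < r.
  log(r/|z_k|) for z_k = 1: log(1.5/1) = 0.4055
  Outside zeros (-2, -2) contribute nothing to the Jensen sum.
Sum over inside zeros: 0.4055.
I(r) = log|p(0)| + (inside sum) = 1.3863 + 0.4055 = 1.7918.
Note: since some zeros are outside |z| ≤ r, the simplified n·log(r) form does NOT apply — only the inside zeros contribute.

I(r) ≈ 1.7918.


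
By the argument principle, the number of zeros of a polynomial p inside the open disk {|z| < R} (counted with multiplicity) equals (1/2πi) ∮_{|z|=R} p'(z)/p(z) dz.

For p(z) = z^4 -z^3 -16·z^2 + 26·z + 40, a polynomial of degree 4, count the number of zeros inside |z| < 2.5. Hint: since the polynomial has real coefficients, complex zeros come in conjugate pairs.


The zeros of p are: -4, -1, (3 + 1i), (3 - 1i).
Their magnitudes are: 4, 1, 3.162, 3.162.
Zeros with |z| < R = 2.5: -1.
Count = 1.
By the argument principle, (1/2πi) ∮_{|z|=R} p'(z)/p(z) dz equals exactly this count.

Number of zeros inside |z| < 2.5: 1.


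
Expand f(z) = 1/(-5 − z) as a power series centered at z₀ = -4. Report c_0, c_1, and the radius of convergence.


Let w = z − z₀, so z = z₀ + w.
Then -5 − z = -5 − (z₀ + w) = (-5 − z₀) − w = -1 − w.
f(z) = 1/(-1 − w) = (1/(-1)) · 1/(1 − w/(-1)) = Σ_{n≥0} w^n / (-1)^(n+1).
So c_n = 1/(-1)^(n+1):
  c_0 = 1/(-1)^1 = -1.
  c_1 = 1/(-1)^2 = 1.
The series is valid for |w/d| < 1, i.e. |z − z₀| < |d|.
Radius of convergence: R = |-5 − z₀| = |-1| = 1 (distance from z₀ to the singularity z = -5).

c_0 = -1, c_1 = 1; R = 1.


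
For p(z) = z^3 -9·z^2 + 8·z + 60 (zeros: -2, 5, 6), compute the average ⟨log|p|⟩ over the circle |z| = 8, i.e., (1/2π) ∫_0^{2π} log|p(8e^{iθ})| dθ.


Zeros: -2, 5, 6; r = 8.
Inside |z| < r: -2, 5, 6. Outside (|z| ≥ r): ∅.
p(0) = 60, so log|p(0)| = log(60) = 4.0943.
Apply Jensen: I(r) = log|p(0)| + Σ_k log(r/|z_k|), summed over zeros inside |z| < r.
  log(r/|z_k|) for z_k = -2: log(8/2) = 1.3863
  log(r/|z_k|) for z_k = 5: log(8/5) = 0.4700
  log(r/|z_k|) for z_k = 6: log(8/6) = 0.2877
Sum over inside zeros: 2.1440.
I(r) = log|p(0)| + (inside sum) = 4.0943 + 2.1440 = 6.2383.
Closed form (all zeros inside, monic): I(r) = n·log(r) = 3·log(8) = 6.2383. ✓

I(r) ≈ 6.2383.


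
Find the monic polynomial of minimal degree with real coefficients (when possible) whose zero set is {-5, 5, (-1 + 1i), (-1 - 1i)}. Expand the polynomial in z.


The polynomial is p(z) = ∏_{α ∈ S} (z − α), where S = {-5, 5, (-1 + 1i), (-1 - 1i)}.
Expanding the product yields: p(z) = z^4 + 2·z^3 -23·z^2 -50·z -50.
Note conjugate pairs combine to real quadratics: (z − (-1+1i))(z − (-1−1i)) = z² + 2z + 2.
The resulting polynomial has degree 4 and real coefficients as required.

p(z) = z^4 + 2·z^3 -23·z^2 -50·z -50.


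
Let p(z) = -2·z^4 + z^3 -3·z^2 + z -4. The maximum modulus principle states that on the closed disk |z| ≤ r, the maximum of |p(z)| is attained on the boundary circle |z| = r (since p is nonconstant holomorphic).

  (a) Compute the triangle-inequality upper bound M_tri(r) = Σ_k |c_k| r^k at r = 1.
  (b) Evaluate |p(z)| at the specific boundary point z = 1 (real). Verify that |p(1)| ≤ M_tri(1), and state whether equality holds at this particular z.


Coefficients: c_0 = -4, c_1 = 1, c_2 = -3, c_3 = 1, c_4 = -2. Radius r = 1.
Part (a). Triangle bound: M_tri(r) = Σ_k |c_k| r^k
  = |-4|·1^0 + |1|·1^1 + |-3|·1^2 + |1|·1^3 + |-2|·1^4
  = 4 + 1 + 3 + 1 + 2 = 11.
This bounds M(r) := max_{|z|=r} |p(z)| from above; equality holds iff all terms c_k z^k can be made to align in phase at a single z on |z|=r.
Part (b). At z = 1 (real, on the circle |z| = r):
  p(1) = (-4)·1^0 + (1)·1^1 + (-3)·1^2 + (1)·1^3 + (-2)·1^4 = -7.
  |p(1)| = 7.
Check: |p(1)| = 7 ≤ 11 = M_tri(1). ✓ Equality does not hold at z = 1 (the coefficients have mixed signs, so the terms do not all align in phase there).

M_tri(1) = 11; |p(1)| = 7; equality at z=1: no.


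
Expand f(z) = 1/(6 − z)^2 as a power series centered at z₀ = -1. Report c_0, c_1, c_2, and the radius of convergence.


Let w = z − z₀, so z = z₀ + w.
Then 6 − z = 6 − (z₀ + w) = (6 − z₀) − w = 7 − w.
f(z) = 1/(7 − w)^2 = (1/(7)^2) · (1 − w/(7))^{−2}.
By the binomial series (1−u)^{−2} = Σ_{n≥0} C(n+1, 1) u^n for |u|<1, with u = w/(7):
  c_n = C(n+1, 1) / (7)^(n+2).
  c_0 = 1/(7)^2 = 1/49.
  c_1 = 2/(7)^3 = 2/343.
  c_2 = 3/(7)^4 = 3/2401.
The series is valid for |w/d| < 1, i.e. |z − z₀| < |d|.
Radius of convergence: R = |6 − z₀| = |7| = 7 (distance from z₀ to the singularity z = 6).

c_0 = 1/49, c_1 = 2/343, c_2 = 3/2401; R = 7.


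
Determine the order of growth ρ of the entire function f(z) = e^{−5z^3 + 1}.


|e^{−5z^3 + 1}| = e^{Re(-5·z^3) + 1} ≤ e^{5|z|^3 + 1} = e^{5r^3 + 1} on |z| = r, so ρ ≤ 3. Choosing z on |z|=r so that -5·z^3 is real positive (always possible by picking arg z appropriately) gives |f(z)| = e^{5r^3 + 1}, matching the bound. The additive constant 1 does not affect log log M(r) ~ 3·log r. Hence ρ = 3.
Therefore ρ = 3.

Order ρ = 3.


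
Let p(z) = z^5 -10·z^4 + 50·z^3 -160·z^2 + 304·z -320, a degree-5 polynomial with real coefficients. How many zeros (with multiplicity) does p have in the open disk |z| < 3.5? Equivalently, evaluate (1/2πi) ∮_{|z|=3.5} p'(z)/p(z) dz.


The zeros of p are: (2 + 2i), (2 - 2i), 4, (1 + 3i), (1 - 3i).
Their magnitudes are: 2.828, 2.828, 4, 3.162, 3.162.
Zeros with |z| < R = 3.5: (2 + 2i), (2 - 2i), (1 + 3i), (1 - 3i).
Count = 4.
By the argument principle, (1/2πi) ∮_{|z|=R} p'(z)/p(z) dz equals exactly this count.

Number of zeros inside |z| < 3.5: 4.


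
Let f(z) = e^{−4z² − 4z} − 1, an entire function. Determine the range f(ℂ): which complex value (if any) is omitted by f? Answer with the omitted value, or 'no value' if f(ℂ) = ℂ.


Little Picard bounds the complement of f(ℂ) to at most one point.
The exponent g(z) = −4z² − 4z is a nonconstant polynomial, hence surjective onto ℂ. So e^{g(z)} takes every value in {e^w : w ∈ ℂ} = ℂ ∖ {0}. Adding -1 shifts the range to ℂ ∖ {-1}. f omits exactly -1.

Omitted value: -1.


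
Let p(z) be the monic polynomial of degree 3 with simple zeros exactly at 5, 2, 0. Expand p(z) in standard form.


The polynomial is p(z) = ∏_{α ∈ S} (z − α), where S = {5, 2, 0}.
Expanding the product yields: p(z) = z^3 -7·z^2 + 10·z.
The resulting polynomial has degree 3 and real coefficients as required.

p(z) = z^3 -7·z^2 + 10·z.


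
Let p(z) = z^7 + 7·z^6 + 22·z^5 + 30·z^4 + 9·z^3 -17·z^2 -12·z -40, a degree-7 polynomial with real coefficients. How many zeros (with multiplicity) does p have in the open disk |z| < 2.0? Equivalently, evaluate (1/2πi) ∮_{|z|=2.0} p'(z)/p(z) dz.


The zeros of p are: (0 + 1i), (0 - 1i), (-2 + 2i), (-2 - 2i), (-2 + 1i), (-2 - 1i), 1.
Their magnitudes are: 1, 1, 2.828, 2.828, 2.236, 2.236, 1.
Zeros with |z| < R = 2.0: (0 + 1i), (0 - 1i), 1.
Count = 3.
By the argument principle, (1/2πi) ∮_{|z|=R} p'(z)/p(z) dz equals exactly this count.

Number of zeros inside |z| < 2.0: 3.


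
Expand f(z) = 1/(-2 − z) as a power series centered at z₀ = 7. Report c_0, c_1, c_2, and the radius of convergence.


Let w = z − z₀, so z = z₀ + w.
Then -2 − z = -2 − (z₀ + w) = (-2 − z₀) − w = -9 − w.
f(z) = 1/(-9 − w) = (1/(-9)) · 1/(1 − w/(-9)) = Σ_{n≥0} w^n / (-9)^(n+1).
So c_n = 1/(-9)^(n+1):
  c_0 = 1/(-9)^1 = -1/9.
  c_1 = 1/(-9)^2 = 1/81.
  c_2 = 1/(-9)^3 = -1/729.
The series is valid for |w/d| < 1, i.e. |z − z₀| < |d|.
Radius of convergence: R = |-2 − z₀| = |-9| = 9 (distance from z₀ to the singularity z = -2).

c_0 = -1/9, c_1 = 1/81, c_2 = -1/729; R = 9.


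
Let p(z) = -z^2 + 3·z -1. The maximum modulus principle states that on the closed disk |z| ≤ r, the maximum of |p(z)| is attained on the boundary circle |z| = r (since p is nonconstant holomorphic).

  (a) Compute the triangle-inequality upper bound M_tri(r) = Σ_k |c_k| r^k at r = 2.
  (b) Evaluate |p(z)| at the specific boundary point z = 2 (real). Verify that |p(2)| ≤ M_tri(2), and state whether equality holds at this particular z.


Coefficients: c_0 = -1, c_1 = 3, c_2 = -1. Radius r = 2.
Part (a). Triangle bound: M_tri(r) = Σ_k |c_k| r^k
  = |-1|·2^0 + |3|·2^1 + |-1|·2^2
  = 1 + 6 + 4 = 11.
This bounds M(r) := max_{|z|=r} |p(z)| from above; equality holds iff all terms c_k z^k can be made to align in phase at a single z on |z|=r.
Part (b). At z = 2 (real, on the circle |z| = r):
  p(2) = (-1)·2^0 + (3)·2^1 + (-1)·2^2 = 1.
  |p(2)| = 1.
Check: |p(2)| = 1 ≤ 11 = M_tri(2). ✓ Equality does not hold at z = 2 (the coefficients have mixed signs, so the terms do not all align in phase there).

M_tri(2) = 11; |p(2)| = 1; equality at z=2: no.


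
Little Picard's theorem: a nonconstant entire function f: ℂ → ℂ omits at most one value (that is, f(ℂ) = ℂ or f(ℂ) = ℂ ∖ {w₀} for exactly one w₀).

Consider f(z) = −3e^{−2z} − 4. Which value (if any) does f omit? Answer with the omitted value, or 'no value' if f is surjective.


Little Picard bounds the complement of f(ℂ) to at most one point.
e^{−2z} is never zero on ℂ, so -3·e^{−2z} takes every value in ℂ ∖ {0}. Adding -4 shifts the range to ℂ ∖ {-4}. Thus f omits exactly the value -4.

Omitted value: -4.


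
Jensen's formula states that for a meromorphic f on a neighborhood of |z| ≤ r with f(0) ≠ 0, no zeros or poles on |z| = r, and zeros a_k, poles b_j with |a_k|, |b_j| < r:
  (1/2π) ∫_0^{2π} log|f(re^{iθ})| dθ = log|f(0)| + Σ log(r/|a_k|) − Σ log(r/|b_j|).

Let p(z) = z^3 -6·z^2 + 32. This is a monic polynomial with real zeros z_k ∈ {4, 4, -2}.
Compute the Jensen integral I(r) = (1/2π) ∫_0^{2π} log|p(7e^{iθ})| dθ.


Zeros: -2, 4, 4; r = 7.
Inside |z| < r: -2, 4, 4. Outside (|z| ≥ r): ∅.
p(0) = 32, so log|p(0)| = log(32) = 3.4657.
Apply Jensen: I(r) = log|p(0)| + Σ_k log(r/|z_k|), summed over zeros inside |z| < r.
  log(r/|z_k|) for z_k = 4: log(7/4) = 0.5596
  log(r/|z_k|) for z_k = 4: log(7/4) = 0.5596
  log(r/|z_k|) for z_k = -2: log(7/2) = 1.2528
Sum over inside zeros: 2.3720.
I(r) = log|p(0)| + (inside sum) = 3.4657 + 2.3720 = 5.8377.
Closed form (all zeros inside, monic): I(r) = n·log(r) = 3·log(7) = 5.8377. ✓

I(r) ≈ 5.8377.


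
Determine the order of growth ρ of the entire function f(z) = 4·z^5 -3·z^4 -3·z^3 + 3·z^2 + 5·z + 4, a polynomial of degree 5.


|f(z)| ≤ Σ|c_k|·r^k = O(r^5) as r → ∞. Polynomial growth is O(e^{r^ε}) for every ε > 0 (since r^5/e^{r^ε} → 0), so ρ ≤ ε for all ε > 0, i.e. ρ = 0. Every nonconstant polynomial has order 0.
Therefore ρ = 0.

Order ρ = 0.


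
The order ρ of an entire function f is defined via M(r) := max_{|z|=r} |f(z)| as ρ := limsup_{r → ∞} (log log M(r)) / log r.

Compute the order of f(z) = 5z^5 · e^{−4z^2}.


M(r) = max_{|z|=r} |5|·|z|^5·|e^{−4z^2}| = 5·r^5 · e^{4r^2} (the factors attain their maxima compatibly on |z|=r). Then log M(r) = log 5 + 5·log r + 4r^2, dominated by the last term, so log log M(r) ~ 2·log r. The polynomial factor 5z^5 contributes only a log r term and does not affect the order. ρ = 2.
Therefore ρ = 2.

Order ρ = 2.


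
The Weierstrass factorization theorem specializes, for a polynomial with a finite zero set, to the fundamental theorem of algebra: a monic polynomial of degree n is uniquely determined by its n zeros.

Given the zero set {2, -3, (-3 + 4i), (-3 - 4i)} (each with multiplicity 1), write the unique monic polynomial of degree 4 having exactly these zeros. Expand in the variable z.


The polynomial is p(z) = ∏_{α ∈ S} (z − α), where S = {2, -3, (-3 + 4i), (-3 - 4i)}.
Expanding the product yields: p(z) = z^4 + 7·z^3 + 25·z^2 -11·z -150.
Note conjugate pairs combine to real quadratics: (z − (-3+4i))(z − (-3−4i)) = z² + 6z + 25.
The resulting polynomial has degree 4 and real coefficients as required.

p(z) = z^4 + 7·z^3 + 25·z^2 -11·z -150.


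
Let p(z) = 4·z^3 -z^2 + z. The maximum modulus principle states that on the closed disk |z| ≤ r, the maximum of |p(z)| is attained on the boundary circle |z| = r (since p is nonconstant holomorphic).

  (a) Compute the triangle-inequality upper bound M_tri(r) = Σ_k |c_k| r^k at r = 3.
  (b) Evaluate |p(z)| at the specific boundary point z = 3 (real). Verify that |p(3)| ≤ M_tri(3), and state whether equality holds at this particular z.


Coefficients: c_0 = 0, c_1 = 1, c_2 = -1, c_3 = 4. Radius r = 3.
Part (a). Triangle bound: M_tri(r) = Σ_k |c_k| r^k
  = |0|·3^0 + |1|·3^1 + |-1|·3^2 + |4|·3^3
  = 0 + 3 + 9 + 108 = 120.
This bounds M(r) := max_{|z|=r} |p(z)| from above; equality holds iff all terms c_k z^k can be made to align in phase at a single z on |z|=r.
Part (b). At z = 3 (real, on the circle |z| = r):
  p(3) = (0)·3^0 + (1)·3^1 + (-1)·3^2 + (4)·3^3 = 102.
  |p(3)| = 102.
Check: |p(3)| = 102 ≤ 120 = M_tri(3). ✓ Equality does not hold at z = 3 (the coefficients have mixed signs, so the terms do not all align in phase there).

M_tri(3) = 120; |p(3)| = 102; equality at z=3: no.


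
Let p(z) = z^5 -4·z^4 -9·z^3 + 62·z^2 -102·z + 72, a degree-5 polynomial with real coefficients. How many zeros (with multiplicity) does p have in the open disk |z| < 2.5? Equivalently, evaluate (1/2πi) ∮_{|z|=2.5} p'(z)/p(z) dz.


The zeros of p are: 3, (1 + 1i), (1 - 1i), -4, 3.
Their magnitudes are: 3, 1.414, 1.414, 4, 3.
Zeros with |z| < R = 2.5: (1 + 1i), (1 - 1i).
Count = 2.
By the argument principle, (1/2πi) ∮_{|z|=R} p'(z)/p(z) dz equals exactly this count.

Number of zeros inside |z| < 2.5: 2.


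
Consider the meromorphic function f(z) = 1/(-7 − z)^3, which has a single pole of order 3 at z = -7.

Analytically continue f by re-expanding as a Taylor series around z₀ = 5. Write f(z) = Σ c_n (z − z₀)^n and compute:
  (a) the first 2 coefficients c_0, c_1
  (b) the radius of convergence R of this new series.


Let w = z − z₀, so z = z₀ + w.
Then -7 − z = -7 − (z₀ + w) = (-7 − z₀) − w = -12 − w.
f(z) = 1/(-12 − w)^3 = (1/(-12)^3) · (1 − w/(-12))^{−3}.
By the binomial series (1−u)^{−3} = Σ_{n≥0} C(n+2, 2) u^n for |u|<1, with u = w/(-12):
  c_n = C(n+2, 2) / (-12)^(n+3).
  c_0 = 1/(-12)^3 = -1/1728.
  c_1 = 3/(-12)^4 = 1/6912.
The series is valid for |w/d| < 1, i.e. |z − z₀| < |d|.
Radius of convergence: R = |-7 − z₀| = |-12| = 12 (distance from z₀ to the singularity z = -7).

c_0 = -1/1728, c_1 = 1/6912; R = 12.


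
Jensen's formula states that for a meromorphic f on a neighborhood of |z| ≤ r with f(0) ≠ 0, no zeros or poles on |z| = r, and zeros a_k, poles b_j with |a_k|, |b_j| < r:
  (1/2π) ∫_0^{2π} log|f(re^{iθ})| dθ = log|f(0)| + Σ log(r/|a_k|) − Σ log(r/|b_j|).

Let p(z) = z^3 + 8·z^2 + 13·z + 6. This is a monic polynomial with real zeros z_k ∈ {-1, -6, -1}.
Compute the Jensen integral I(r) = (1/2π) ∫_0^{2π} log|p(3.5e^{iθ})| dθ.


Zeros: -6, -1, -1; r = 3.5.
Inside |z| < r: -1, -1. Outside (|z| ≥ r): -6.
p(0) = 6, so log|p(0)| = log(6) = 1.7918.
Apply Jensen: I(r) = log|p(0)| + Σ_k log(r/|z_k|), summed over zeros inside |z| < r.
  log(r/|z_k|) for z_k = -1: log(3.5/1) = 1.2528
  log(r/|z_k|) for z_k = -1: log(3.5/1) = 1.2528
  Outside zeros (-6) contribute nothing to the Jensen sum.
Sum over inside zeros: 2.5055.
I(r) = log|p(0)| + (inside sum) = 1.7918 + 2.5055 = 4.2973.
Note: since some zeros are outside |z| ≤ r, the simplified n·log(r) form does NOT apply — only the inside zeros contribute.

I(r) ≈ 4.2973.


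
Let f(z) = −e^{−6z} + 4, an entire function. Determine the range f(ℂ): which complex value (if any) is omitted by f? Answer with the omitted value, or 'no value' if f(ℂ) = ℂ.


Little Picard bounds the complement of f(ℂ) to at most one point.
e^{−6z} is never zero on ℂ, so -1·e^{−6z} takes every value in ℂ ∖ {0}. Adding 4 shifts the range to ℂ ∖ {4}. Thus f omits exactly the value 4.

Omitted value: 4.


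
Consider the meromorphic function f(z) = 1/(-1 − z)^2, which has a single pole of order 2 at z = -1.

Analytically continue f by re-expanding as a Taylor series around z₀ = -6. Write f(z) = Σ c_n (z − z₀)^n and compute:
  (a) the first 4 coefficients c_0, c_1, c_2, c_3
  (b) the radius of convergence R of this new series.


Let w = z − z₀, so z = z₀ + w.
Then -1 − z = -1 − (z₀ + w) = (-1 − z₀) − w = 5 − w.
f(z) = 1/(5 − w)^2 = (1/(5)^2) · (1 − w/(5))^{−2}.
By the binomial series (1−u)^{−2} = Σ_{n≥0} C(n+1, 1) u^n for |u|<1, with u = w/(5):
  c_n = C(n+1, 1) / (5)^(n+2).
  c_0 = 1/(5)^2 = 1/25.
  c_1 = 2/(5)^3 = 2/125.
  c_2 = 3/(5)^4 = 3/625.
  c_3 = 4/(5)^5 = 4/3125.
The series is valid for |w/d| < 1, i.e. |z − z₀| < |d|.
Radius of convergence: R = |-1 − z₀| = |5| = 5 (distance from z₀ to the singularity z = -1).

c_0 = 1/25, c_1 = 2/125, c_2 = 3/625, c_3 = 4/3125; R = 5.


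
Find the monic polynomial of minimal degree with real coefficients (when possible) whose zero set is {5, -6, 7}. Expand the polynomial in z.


The polynomial is p(z) = ∏_{α ∈ S} (z − α), where S = {5, -6, 7}.
Expanding the product yields: p(z) = z^3 -6·z^2 -37·z + 210.
The resulting polynomial has degree 3 and real coefficients as required.

p(z) = z^3 -6·z^2 -37·z + 210.


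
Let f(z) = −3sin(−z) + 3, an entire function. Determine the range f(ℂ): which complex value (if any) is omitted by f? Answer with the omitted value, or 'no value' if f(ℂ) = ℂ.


Little Picard bounds the complement of f(ℂ) to at most one point.
sin is entire and surjective onto ℂ: for every w ∈ ℂ, sin(ζ) = w has a solution ζ ∈ ℂ (e.g., via the complex inverse arcsin). With ζ = −z this gives z = ζ/(-1). Then -3·sin(−z) takes every value in -3·ℂ = ℂ, and adding 3 is a bijection of ℂ. So f is surjective and omits no value. (Note: only on the real line is sin bounded by [−1, 1].)

Omitted value: no value.


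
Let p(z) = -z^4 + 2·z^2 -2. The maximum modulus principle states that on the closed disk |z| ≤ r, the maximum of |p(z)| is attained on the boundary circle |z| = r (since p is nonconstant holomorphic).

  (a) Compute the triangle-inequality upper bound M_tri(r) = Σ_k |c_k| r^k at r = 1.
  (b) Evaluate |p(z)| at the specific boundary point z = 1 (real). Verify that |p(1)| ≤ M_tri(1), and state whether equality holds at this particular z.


Coefficients: c_0 = -2, c_1 = 0, c_2 = 2, c_3 = 0, c_4 = -1. Radius r = 1.
Part (a). Triangle bound: M_tri(r) = Σ_k |c_k| r^k
  = |-2|·1^0 + |0|·1^1 + |2|·1^2 + |0|·1^3 + |-1|·1^4
  = 2 + 0 + 2 + 0 + 1 = 5.
This bounds M(r) := max_{|z|=r} |p(z)| from above; equality holds iff all terms c_k z^k can be made to align in phase at a single z on |z|=r.
Part (b). At z = 1 (real, on the circle |z| = r):
  p(1) = (-2)·1^0 + (0)·1^1 + (2)·1^2 + (0)·1^3 + (-1)·1^4 = -1.
  |p(1)| = 1.
Check: |p(1)| = 1 ≤ 5 = M_tri(1). ✓ Equality does not hold at z = 1 (the coefficients have mixed signs, so the terms do not all align in phase there).

M_tri(1) = 5; |p(1)| = 1; equality at z=1: no.


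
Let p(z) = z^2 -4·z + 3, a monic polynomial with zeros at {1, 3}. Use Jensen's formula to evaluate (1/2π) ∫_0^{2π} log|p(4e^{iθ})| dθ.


Zeros: 1, 3; r = 4.
Inside |z| < r: 1, 3. Outside (|z| ≥ r): ∅.
p(0) = 3, so log|p(0)| = log(3) = 1.0986.
Apply Jensen: I(r) = log|p(0)| + Σ_k log(r/|z_k|), summed over zeros inside |z| < r.
  log(r/|z_k|) for z_k = 1: log(4/1) = 1.3863
  log(r/|z_k|) for z_k = 3: log(4/3) = 0.2877
Sum over inside zeros: 1.6740.
I(r) = log|p(0)| + (inside sum) = 1.0986 + 1.6740 = 2.7726.
Closed form (all zeros inside, monic): I(r) = n·log(r) = 2·log(4) = 2.7726. ✓

I(r) ≈ 2.7726.


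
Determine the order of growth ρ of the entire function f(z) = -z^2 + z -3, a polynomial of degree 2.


|f(z)| ≤ Σ|c_k|·r^k = O(r^2) as r → ∞. Polynomial growth is O(e^{r^ε}) for every ε > 0 (since r^2/e^{r^ε} → 0), so ρ ≤ ε for all ε > 0, i.e. ρ = 0. Every nonconstant polynomial has order 0.
Therefore ρ = 0.

Order ρ = 0.


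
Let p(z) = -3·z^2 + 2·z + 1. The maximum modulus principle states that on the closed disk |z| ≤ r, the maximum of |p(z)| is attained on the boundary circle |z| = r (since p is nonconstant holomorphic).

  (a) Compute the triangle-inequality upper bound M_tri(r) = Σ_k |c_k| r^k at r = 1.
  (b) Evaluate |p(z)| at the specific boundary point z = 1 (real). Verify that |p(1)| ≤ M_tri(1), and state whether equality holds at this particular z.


Coefficients: c_0 = 1, c_1 = 2, c_2 = -3. Radius r = 1.
Part (a). Triangle bound: M_tri(r) = Σ_k |c_k| r^k
  = |1|·1^0 + |2|·1^1 + |-3|·1^2
  = 1 + 2 + 3 = 6.
This bounds M(r) := max_{|z|=r} |p(z)| from above; equality holds iff all terms c_k z^k can be made to align in phase at a single z on |z|=r.
Part (b). At z = 1 (real, on the circle |z| = r):
  p(1) = (1)·1^0 + (2)·1^1 + (-3)·1^2 = 0.
  |p(1)| = 0.
Check: |p(1)| = 0 ≤ 6 = M_tri(1). ✓ Equality does not hold at z = 1 (the coefficients have mixed signs, so the terms do not all align in phase there).

M_tri(1) = 6; |p(1)| = 0; equality at z=1: no.


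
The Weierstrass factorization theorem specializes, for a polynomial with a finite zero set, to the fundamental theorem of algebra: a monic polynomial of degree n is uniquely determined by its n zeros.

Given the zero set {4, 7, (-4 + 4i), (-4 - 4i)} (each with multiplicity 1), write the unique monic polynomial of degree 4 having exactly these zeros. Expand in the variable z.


The polynomial is p(z) = ∏_{α ∈ S} (z − α), where S = {4, 7, (-4 + 4i), (-4 - 4i)}.
Expanding the product yields: p(z) = z^4 -3·z^3 -28·z^2 -128·z + 896.
Note conjugate pairs combine to real quadratics: (z − (-4+4i))(z − (-4−4i)) = z² + 8z + 32.
The resulting polynomial has degree 4 and real coefficients as required.

p(z) = z^4 -3·z^3 -28·z^2 -128·z + 896.


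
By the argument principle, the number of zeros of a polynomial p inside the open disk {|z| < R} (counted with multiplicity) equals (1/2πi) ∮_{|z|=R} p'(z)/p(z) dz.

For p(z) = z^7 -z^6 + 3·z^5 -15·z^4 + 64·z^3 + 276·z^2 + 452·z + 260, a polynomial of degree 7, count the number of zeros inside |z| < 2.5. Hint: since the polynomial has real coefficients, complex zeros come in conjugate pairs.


The zeros of p are: (3 + 2i), (3 - 2i), (-1 + 1i), (-1 - 1i), (-1 + 3i), (-1 - 3i), -1.
Their magnitudes are: 3.606, 3.606, 1.414, 1.414, 3.162, 3.162, 1.
Zeros with |z| < R = 2.5: (-1 + 1i), (-1 - 1i), -1.
Count = 3.
By the argument principle, (1/2πi) ∮_{|z|=R} p'(z)/p(z) dz equals exactly this count.

Number of zeros inside |z| < 2.5: 3.


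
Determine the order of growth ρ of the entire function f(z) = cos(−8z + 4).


cos(w) is a linear combination of e^{iw} and e^{−iw} (or e^w, e^{−w} in the hyperbolic case), so |cos(w)| ≤ e^{|w|}. With w = −8z + 4, |w| ≤ 8|z| + 4 = 8r + 4 on |z| = r, giving M(r) ≤ e^{8r + 4}, so ρ ≤ 1. On a suitable ray (z = it for sin/cos; z = t for sinh/cosh, t real → ∞), |cos(−8z + 4)| grows like e^{8|t|}/2, so ρ ≥ 1. Hence ρ = 1.
Therefore ρ = 1.

Order ρ = 1.


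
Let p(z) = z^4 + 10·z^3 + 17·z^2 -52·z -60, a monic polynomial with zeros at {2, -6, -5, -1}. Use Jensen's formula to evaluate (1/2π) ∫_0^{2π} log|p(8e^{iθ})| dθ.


Zeros: -6, -5, -1, 2; r = 8.
Inside |z| < r: -6, -5, -1, 2. Outside (|z| ≥ r): ∅.
p(0) = -60, so log|p(0)| = log(60) = 4.0943.
Apply Jensen: I(r) = log|p(0)| + Σ_k log(r/|z_k|), summed over zeros inside |z| < r.
  log(r/|z_k|) for z_k = 2: log(8/2) = 1.3863
  log(r/|z_k|) for z_k = -6: log(8/6) = 0.2877
  log(r/|z_k|) for z_k = -5: log(8/5) = 0.4700
  log(r/|z_k|) for z_k = -1: log(8/1) = 2.0794
Sum over inside zeros: 4.2234.
I(r) = log|p(0)| + (inside sum) = 4.0943 + 4.2234 = 8.3178.
Closed form (all zeros inside, monic): I(r) = n·log(r) = 4·log(8) = 8.3178. ✓

I(r) ≈ 8.3178.


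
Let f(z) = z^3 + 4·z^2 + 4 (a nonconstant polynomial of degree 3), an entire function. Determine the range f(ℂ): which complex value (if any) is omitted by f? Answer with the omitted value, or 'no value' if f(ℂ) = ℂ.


Little Picard bounds the complement of f(ℂ) to at most one point.
For every w ∈ ℂ, the equation p(z) − w = 0 is a nonconstant polynomial in z and hence has at least one root by the fundamental theorem of algebra. So p is surjective onto ℂ, omitting no value.

Omitted value: no value.


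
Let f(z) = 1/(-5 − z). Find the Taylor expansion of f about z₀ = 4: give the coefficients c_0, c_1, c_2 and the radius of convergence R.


Let w = z − z₀, so z = z₀ + w.
Then -5 − z = -5 − (z₀ + w) = (-5 − z₀) − w = -9 − w.
f(z) = 1/(-9 − w) = (1/(-9)) · 1/(1 − w/(-9)) = Σ_{n≥0} w^n / (-9)^(n+1).
So c_n = 1/(-9)^(n+1):
  c_0 = 1/(-9)^1 = -1/9.
  c_1 = 1/(-9)^2 = 1/81.
  c_2 = 1/(-9)^3 = -1/729.
The series is valid for |w/d| < 1, i.e. |z − z₀| < |d|.
Radius of convergence: R = |-5 − z₀| = |-9| = 9 (distance from z₀ to the singularity z = -5).

c_0 = -1/9, c_1 = 1/81, c_2 = -1/729; R = 9.


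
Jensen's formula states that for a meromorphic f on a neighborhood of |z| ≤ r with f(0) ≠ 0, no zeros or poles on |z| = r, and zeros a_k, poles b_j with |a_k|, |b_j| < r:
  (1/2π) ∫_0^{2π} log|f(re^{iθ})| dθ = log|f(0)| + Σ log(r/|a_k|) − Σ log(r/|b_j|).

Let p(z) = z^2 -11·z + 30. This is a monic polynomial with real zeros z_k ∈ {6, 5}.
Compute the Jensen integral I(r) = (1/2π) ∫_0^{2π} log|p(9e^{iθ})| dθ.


Zeros: 5, 6; r = 9.
Inside |z| < r: 5, 6. Outside (|z| ≥ r): ∅.
p(0) = 30, so log|p(0)| = log(30) = 3.4012.
Apply Jensen: I(r) = log|p(0)| + Σ_k log(r/|z_k|), summed over zeros inside |z| < r.
  log(r/|z_k|) for z_k = 6: log(9/6) = 0.4055
  log(r/|z_k|) for z_k = 5: log(9/5) = 0.5878
Sum over inside zeros: 0.9933.
I(r) = log|p(0)| + (inside sum) = 3.4012 + 0.9933 = 4.3944.
Closed form (all zeros inside, monic): I(r) = n·log(r) = 2·log(9) = 4.3944. ✓

I(r) ≈ 4.3944.


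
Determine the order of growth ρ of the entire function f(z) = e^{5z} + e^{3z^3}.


Each summand is entire of order 1 and 3 respectively (as in the single-exponential case). The order of a sum is at most the max of the orders, so ρ ≤ 3. For the lower bound: on |z|=r choose arg z so that 3z^3 is real positive; then |e^{3z^3}| = e^{3r^3} while |e^{5z}| ≤ e^{5r^1} = o(e^{3r^3}). So |f| ≥ e^{3r^3}(1 − o(1)) and ρ ≥ 3. Hence ρ = max(1, 3) = 3.
Therefore ρ = 3.

Order ρ = 3.


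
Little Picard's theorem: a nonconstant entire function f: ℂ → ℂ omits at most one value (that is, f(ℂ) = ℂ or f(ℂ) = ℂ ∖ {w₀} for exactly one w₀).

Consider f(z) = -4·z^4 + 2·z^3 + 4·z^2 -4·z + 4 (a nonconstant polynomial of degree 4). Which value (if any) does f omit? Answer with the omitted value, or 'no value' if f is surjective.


Little Picard bounds the complement of f(ℂ) to at most one point.
For every w ∈ ℂ, the equation p(z) − w = 0 is a nonconstant polynomial in z and hence has at least one root by the fundamental theorem of algebra. So p is surjective onto ℂ, omitting no value.

Omitted value: no value.


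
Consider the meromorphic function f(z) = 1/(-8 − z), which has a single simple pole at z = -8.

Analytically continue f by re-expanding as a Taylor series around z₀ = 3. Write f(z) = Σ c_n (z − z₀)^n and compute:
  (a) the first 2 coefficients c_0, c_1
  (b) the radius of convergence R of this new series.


Let w = z − z₀, so z = z₀ + w.
Then -8 − z = -8 − (z₀ + w) = (-8 − z₀) − w = -11 − w.
f(z) = 1/(-11 − w) = (1/(-11)) · 1/(1 − w/(-11)) = Σ_{n≥0} w^n / (-11)^(n+1).
So c_n = 1/(-11)^(n+1):
  c_0 = 1/(-11)^1 = -1/11.
  c_1 = 1/(-11)^2 = 1/121.
The series is valid for |w/d| < 1, i.e. |z − z₀| < |d|.
Radius of convergence: R = |-8 − z₀| = |-11| = 11 (distance from z₀ to the singularity z = -8).

c_0 = -1/11, c_1 = 1/121; R = 11.


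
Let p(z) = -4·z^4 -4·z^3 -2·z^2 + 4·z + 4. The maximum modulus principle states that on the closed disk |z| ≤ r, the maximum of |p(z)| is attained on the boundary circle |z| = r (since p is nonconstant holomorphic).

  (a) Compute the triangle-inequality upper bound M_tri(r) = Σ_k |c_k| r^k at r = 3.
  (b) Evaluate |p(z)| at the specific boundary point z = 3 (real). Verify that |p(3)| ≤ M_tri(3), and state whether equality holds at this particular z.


Coefficients: c_0 = 4, c_1 = 4, c_2 = -2, c_3 = -4, c_4 = -4. Radius r = 3.
Part (a). Triangle bound: M_tri(r) = Σ_k |c_k| r^k
  = |4|·3^0 + |4|·3^1 + |-2|·3^2 + |-4|·3^3 + |-4|·3^4
  = 4 + 12 + 18 + 108 + 324 = 466.
This bounds M(r) := max_{|z|=r} |p(z)| from above; equality holds iff all terms c_k z^k can be made to align in phase at a single z on |z|=r.
Part (b). At z = 3 (real, on the circle |z| = r):
  p(3) = (4)·3^0 + (4)·3^1 + (-2)·3^2 + (-4)·3^3 + (-4)·3^4 = -434.
  |p(3)| = 434.
Check: |p(3)| = 434 ≤ 466 = M_tri(3). ✓ Equality does not hold at z = 3 (the coefficients have mixed signs, so the terms do not all align in phase there).

M_tri(3) = 466; |p(3)| = 434; equality at z=3: no.


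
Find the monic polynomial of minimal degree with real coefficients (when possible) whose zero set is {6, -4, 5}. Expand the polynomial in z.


The polynomial is p(z) = ∏_{α ∈ S} (z − α), where S = {6, -4, 5}.
Expanding the product yields: p(z) = z^3 -7·z^2 -14·z + 120.
The resulting polynomial has degree 3 and real coefficients as required.

p(z) = z^3 -7·z^2 -14·z + 120.


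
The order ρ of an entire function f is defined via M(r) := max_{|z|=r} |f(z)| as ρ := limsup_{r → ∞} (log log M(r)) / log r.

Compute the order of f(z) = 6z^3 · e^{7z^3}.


M(r) = max_{|z|=r} |6|·|z|^3·|e^{7z^3}| = 6·r^3 · e^{7r^3} (the factors attain their maxima compatibly on |z|=r). Then log M(r) = log 6 + 3·log r + 7r^3, dominated by the last term, so log log M(r) ~ 3·log r. The polynomial factor 6z^3 contributes only a log r term and does not affect the order. ρ = 3.
Therefore ρ = 3.

Order ρ = 3.


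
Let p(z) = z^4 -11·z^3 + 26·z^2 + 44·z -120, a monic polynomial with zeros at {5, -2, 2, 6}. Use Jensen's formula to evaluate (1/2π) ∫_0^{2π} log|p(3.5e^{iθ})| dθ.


Zeros: -2, 2, 5, 6; r = 3.5.
Inside |z| < r: -2, 2. Outside (|z| ≥ r): 5, 6.
p(0) = -120, so log|p(0)| = log(120) = 4.7875.
Apply Jensen: I(r) = log|p(0)| + Σ_k log(r/|z_k|), summed over zeros inside |z| < r.
  log(r/|z_k|) for z_k = -2: log(3.5/2) = 0.5596
  log(r/|z_k|) for z_k = 2: log(3.5/2) = 0.5596
  Outside zeros (5, 6) contribute nothing to the Jensen sum.
Sum over inside zeros: 1.1192.
I(r) = log|p(0)| + (inside sum) = 4.7875 + 1.1192 = 5.9067.
Note: since some zeros are outside |z| ≤ r, the simplified n·log(r) form does NOT apply — only the inside zeros contribute.

I(r) ≈ 5.9067.


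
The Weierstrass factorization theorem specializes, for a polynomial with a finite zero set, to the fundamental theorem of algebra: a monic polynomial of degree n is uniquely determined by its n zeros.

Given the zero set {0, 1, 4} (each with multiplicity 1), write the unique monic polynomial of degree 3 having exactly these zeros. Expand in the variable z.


The polynomial is p(z) = ∏_{α ∈ S} (z − α), where S = {0, 1, 4}.
Expanding the product yields: p(z) = z^3 -5·z^2 + 4·z.
The resulting polynomial has degree 3 and real coefficients as required.

p(z) = z^3 -5·z^2 + 4·z.


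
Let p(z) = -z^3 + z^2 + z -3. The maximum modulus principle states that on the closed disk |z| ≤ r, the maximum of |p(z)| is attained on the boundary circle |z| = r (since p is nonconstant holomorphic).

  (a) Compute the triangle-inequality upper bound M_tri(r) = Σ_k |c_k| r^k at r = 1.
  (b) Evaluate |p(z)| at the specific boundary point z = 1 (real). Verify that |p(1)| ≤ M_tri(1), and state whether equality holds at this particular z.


Coefficients: c_0 = -3, c_1 = 1, c_2 = 1, c_3 = -1. Radius r = 1.
Part (a). Triangle bound: M_tri(r) = Σ_k |c_k| r^k
  = |-3|·1^0 + |1|·1^1 + |1|·1^2 + |-1|·1^3
  = 3 + 1 + 1 + 1 = 6.
This bounds M(r) := max_{|z|=r} |p(z)| from above; equality holds iff all terms c_k z^k can be made to align in phase at a single z on |z|=r.
Part (b). At z = 1 (real, on the circle |z| = r):
  p(1) = (-3)·1^0 + (1)·1^1 + (1)·1^2 + (-1)·1^3 = -2.
  |p(1)| = 2.
Check: |p(1)| = 2 ≤ 6 = M_tri(1). ✓ Equality does not hold at z = 1 (the coefficients have mixed signs, so the terms do not all align in phase there).

M_tri(1) = 6; |p(1)| = 2; equality at z=1: no.
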